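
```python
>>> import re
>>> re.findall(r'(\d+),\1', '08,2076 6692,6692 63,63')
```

['6692', '63']

`\1` has to match the exact text group 1 already captured.
Matches: at [8:17] match '6692,6692', group 1 = '6692'; at [18:23] match '63,63', group 1 = '63'.
With a single group, `findall` returns only what that group captured — 2 items.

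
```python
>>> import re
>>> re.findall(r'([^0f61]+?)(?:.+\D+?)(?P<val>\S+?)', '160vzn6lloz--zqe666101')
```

[('v', '6')]

This matches one or more of any character except [0f61] (lazy) (captured); then one or more of any character, then one or more of a non-digit (lazy) (non-capturing group); then one or more of a non-whitespace character (lazy) (captured as 'val').
With the lazy modifier that quantifier settles for the fewest repetitions that let the rest of the pattern succeed (the atoms after it are unaffected and can still be greedy).
Matches: at [3:17] match 'vzn6lloz--zqe6', groups = ('v', '6').
`findall` packs the 2 group values into a tuple for every match.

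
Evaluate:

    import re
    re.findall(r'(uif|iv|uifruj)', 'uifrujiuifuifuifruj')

Branches in `(...|...)` are attempted left-to-right; the first branch that allows the whole pattern to succeed is taken.
With a single group, `findall` returns only what that group captured — 4 items.

['uif', 'uif', 'uif', 'uif']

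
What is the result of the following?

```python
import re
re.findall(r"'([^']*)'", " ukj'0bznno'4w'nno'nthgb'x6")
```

One capturing group, so `findall` returns just the captured substring from each match — 2 in all.

['0bznno', 'nno']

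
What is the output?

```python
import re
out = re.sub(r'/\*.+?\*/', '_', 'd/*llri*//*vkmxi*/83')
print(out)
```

A `+?`/`*?`/`{m,n}?` starts at its minimum and grows only as far as needed for what follows to match.
Each match is replaced by '_'.

d__83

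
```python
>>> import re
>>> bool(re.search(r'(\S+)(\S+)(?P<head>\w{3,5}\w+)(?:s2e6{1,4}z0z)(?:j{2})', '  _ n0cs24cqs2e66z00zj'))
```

False

This matches one or more of a non-whitespace character (captured); then one or more of a non-whitespace character (captured); then 3 to 5 of a word character, then one or more of a word character (captured as 'head'); then the literal 's2e', then 1 to 4 of a literal '6', then the literal 'z0z' (non-capturing group); then exactly 2 of a literal 'j' (non-capturing group).
Unlike `match`, `search` isn't anchored — it looks for the pattern anywhere in the string.
Here the pattern never matches, so the call returns None, and `bool(None)` is False.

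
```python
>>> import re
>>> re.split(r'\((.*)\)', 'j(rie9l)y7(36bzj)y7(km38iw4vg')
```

['j', 'rie9l)y7(36bzj', 'y7(km38iw4vg']

The group in the pattern means `split` returns the separators' captures alongside the pieces.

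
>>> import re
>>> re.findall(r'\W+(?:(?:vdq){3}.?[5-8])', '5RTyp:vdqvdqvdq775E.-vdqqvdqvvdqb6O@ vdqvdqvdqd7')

[':vdqvdqvdq77', '@ vdqvdqvdqd7']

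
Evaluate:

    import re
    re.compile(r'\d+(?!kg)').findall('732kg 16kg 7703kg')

['73', '1', '770']

A negative assertion filters positions out without eating any characters.
`findall` yields the raw match text (3 of them) because the pattern has no groups.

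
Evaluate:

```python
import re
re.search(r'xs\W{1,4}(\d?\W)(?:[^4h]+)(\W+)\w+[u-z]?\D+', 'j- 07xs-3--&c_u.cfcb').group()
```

'xs-3--&c_u.cfcb'

The pattern matches the literal 'xs', then 1 to 4 of a non-word character; then optionally a digit, then a non-word character (captured); then one or more of any character except [4h] (non-capturing group); then one or more of a non-word character (captured); then one or more of a word character, then optionally a character in [u-z], then one or more of a non-digit.
`re.search` tries every starting position until one works.
The match spans [5:20] → 'xs-3--&c_u.cfcb'.
Captured: group 1 = '3-', group 2 = '.'.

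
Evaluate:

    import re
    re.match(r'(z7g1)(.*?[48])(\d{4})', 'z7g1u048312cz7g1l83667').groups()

Pattern: the literal 'z7', then the literal 'g1' (captured); then zero or more of any character (lazy), then one of [48] (captured); then exactly 4 of a digit (captured).
Because the quantifier is non-greedy, it stops expanding at the earliest point where the rest of the pattern can succeed.
`re.match` only tries the pattern at the start of the string.
The match spans [0:11] → 'z7g1u048312'.
Captured: group 1 = 'z7g1', group 2 = 'u04', group 3 = '8312'.

('z7g1', 'u04', '8312')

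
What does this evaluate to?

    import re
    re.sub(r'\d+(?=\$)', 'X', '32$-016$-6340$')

Lookahead/lookbehind check context without consuming it, so the matched span excludes the asserted characters.
`sub` substitutes 'X' at each match site.

'X$-X$-X$'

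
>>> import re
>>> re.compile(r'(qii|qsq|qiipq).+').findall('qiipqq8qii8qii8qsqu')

['qii']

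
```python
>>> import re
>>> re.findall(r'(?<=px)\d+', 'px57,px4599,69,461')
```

['57', '4599']

Lookahead/lookbehind check context without consuming it, so the matched span excludes the asserted characters.
Matches: at [2:4] → '57'; at [7:11] → '4599'.
With no groups in the pattern, `findall` gives back each whole match — 2 here.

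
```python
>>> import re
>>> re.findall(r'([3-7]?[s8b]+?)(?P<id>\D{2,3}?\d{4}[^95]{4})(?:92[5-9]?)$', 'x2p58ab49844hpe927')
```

[('58', 'ab49844hpe')]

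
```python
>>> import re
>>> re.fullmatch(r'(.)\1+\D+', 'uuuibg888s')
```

None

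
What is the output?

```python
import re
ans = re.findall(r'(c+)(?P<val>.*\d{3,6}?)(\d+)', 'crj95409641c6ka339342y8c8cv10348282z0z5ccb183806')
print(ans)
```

[('c', 'rj95409641c6ka339342y8c8cv10348282z0z5ccb18380', '6')]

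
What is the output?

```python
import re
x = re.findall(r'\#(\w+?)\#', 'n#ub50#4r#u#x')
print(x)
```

Walking the string: at [1:7] match '#ub50#', group 1 = 'ub50'; at [9:12] match '#u#', group 1 = 'u'.
`findall` collects group 1 from each match (2 total).

['ub50', 'u']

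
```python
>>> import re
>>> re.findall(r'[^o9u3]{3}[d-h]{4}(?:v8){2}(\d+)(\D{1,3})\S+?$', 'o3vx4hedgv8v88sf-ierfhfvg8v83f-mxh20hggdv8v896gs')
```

Pattern: exactly 3 of any character except [o9u3], then exactly 4 of a character in [d-h], then the literal 'v8' repeated 2 times; then one or more of a digit (captured); then 1 to 3 of a non-digit (captured); then one or more of a non-whitespace character (lazy); then anchored at the end.
Scanning left to right: at [2:48] match 'vx4hedgv8v88sf-ierfhfvg8v83f-mxh20hggdv8v896gs', groups = ('8', 'sf-').
Multiple groups make `findall` return tuples — one 2-tuple for the one match.

[('8', 'sf-')]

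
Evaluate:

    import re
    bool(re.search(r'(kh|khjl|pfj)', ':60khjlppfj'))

The match spans [3:5] → 'kh'.

True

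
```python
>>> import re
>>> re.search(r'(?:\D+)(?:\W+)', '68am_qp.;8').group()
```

Pattern: one or more of a non-digit (non-capturing group); then one or more of a non-word character (non-capturing group).
`search` walks the string left to right and returns the first match it finds.
The match spans [2:9] → 'am_qp.;'.

'am_qp.;'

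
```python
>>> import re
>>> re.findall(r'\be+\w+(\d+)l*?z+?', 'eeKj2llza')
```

The pattern matches a word boundary (`\b`, zero-width); then one or more of the literal 'e', then one or more of a word character; then one or more of a digit (captured); then zero or more of a literal 'l' (lazy), then one or more of the literal 'z' (lazy).
Scanning left to right: at [0:8] match 'eeKj2llz', group 1 = '2'.
Because there's exactly one group, `findall` drops the full match and keeps group 1 from the one hit.

['2']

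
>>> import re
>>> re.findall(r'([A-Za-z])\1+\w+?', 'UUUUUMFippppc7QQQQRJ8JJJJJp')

['U', 'p', 'Q', 'J']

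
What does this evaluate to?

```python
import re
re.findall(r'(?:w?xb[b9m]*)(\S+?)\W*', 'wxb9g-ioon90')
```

['g']

Pattern: optionally the literal 'w', then the literal 'xb', then zero or more of one of [b9m] (non-capturing group); then one or more of a non-whitespace character (lazy) (captured); then zero or more of a non-word character.
A `+?`/`*?`/`{m,n}?` starts at its minimum and grows only as far as needed for what follows to match.
Matches: at [0:6] match 'wxb9g-', group 1 = 'g'.
Because there's exactly one group, `findall` drops the full match and keeps group 1 from the one hit.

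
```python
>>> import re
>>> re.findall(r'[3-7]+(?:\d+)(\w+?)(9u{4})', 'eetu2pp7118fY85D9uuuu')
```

[('fY85D', '9uuuu')]

The pattern matches one or more of a character in [3-7]; then one or more of a digit (non-capturing group); then one or more of a word character (lazy) (captured); then the literal '9', then exactly 4 of the literal 'u' (captured).
Matches: at [7:21] match '7118fY85D9uuuu', groups = ('fY85D', '9uuuu').
Multiple groups make `findall` return tuples — one 2-tuple for the one match.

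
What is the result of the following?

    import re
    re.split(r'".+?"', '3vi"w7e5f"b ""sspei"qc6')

A `+?`/`*?`/`{m,n}?` starts at its minimum and grows only as far as needed for what follows to match.
Matches to split on: at [3:10] → '"w7e5f"'; at [12:20] → '""sspei"'.
Splitting on the pattern gives 3 pieces.

['3vi', 'b ', 'qc6']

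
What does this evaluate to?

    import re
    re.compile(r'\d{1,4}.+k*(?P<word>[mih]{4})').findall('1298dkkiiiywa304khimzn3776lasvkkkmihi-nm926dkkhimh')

['himh']

The pattern matches 1 to 4 of a digit, then one or more of any character, then zero or more of the literal 'k'; then exactly 4 of one of [mih] (captured as 'word').
`findall` collects group 1 from the one match (1 total).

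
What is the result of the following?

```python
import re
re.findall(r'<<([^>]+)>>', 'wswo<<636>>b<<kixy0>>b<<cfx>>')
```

['636', 'kixy0', 'cfx']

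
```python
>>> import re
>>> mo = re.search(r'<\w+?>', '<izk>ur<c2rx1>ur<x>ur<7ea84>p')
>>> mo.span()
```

(0, 5)

Unlike `match`, `search` isn't anchored — it looks for the pattern anywhere in the string.
The match spans [0:5] → '<izk>'.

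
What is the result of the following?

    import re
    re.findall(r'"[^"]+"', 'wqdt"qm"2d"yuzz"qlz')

Walking the string: at [4:8] → '"qm"'; at [10:16] → '"yuzz"'.
Since nothing is captured, `findall` lists the 2 matched substrings directly.

['"qm"', '"yuzz"']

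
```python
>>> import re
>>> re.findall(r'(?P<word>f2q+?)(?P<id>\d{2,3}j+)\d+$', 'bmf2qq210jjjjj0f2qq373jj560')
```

Multiple groups make `findall` return tuples — one 2-tuple for the one match.

[('f2qq', '373jj')]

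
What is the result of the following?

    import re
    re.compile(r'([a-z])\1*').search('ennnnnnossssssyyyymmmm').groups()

('e',)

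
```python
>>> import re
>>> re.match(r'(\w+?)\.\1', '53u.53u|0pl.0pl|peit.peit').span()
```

(0, 7)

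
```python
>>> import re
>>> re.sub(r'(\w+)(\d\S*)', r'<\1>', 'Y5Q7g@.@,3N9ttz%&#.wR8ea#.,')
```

The pattern matches one or more of a word character (captured); then a digit, then zero or more of a non-whitespace character (captured).
Each match is replaced using the text its own group 1 captured.

'<Y5Q>'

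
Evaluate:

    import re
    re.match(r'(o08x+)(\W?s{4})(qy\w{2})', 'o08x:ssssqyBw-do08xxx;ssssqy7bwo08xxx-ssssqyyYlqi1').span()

(0, 13)

With `match`, the pattern is implicitly anchored at the beginning.
The match spans [0:13] → 'o08x:ssssqyBw'.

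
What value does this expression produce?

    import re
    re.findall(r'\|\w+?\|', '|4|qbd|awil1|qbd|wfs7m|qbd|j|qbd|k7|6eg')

Scanning left to right: at [0:3] → '|4|'; at [6:13] → '|awil1|'; at [16:23] → '|wfs7m|'; at [26:29] → '|j|'; at [32:36] → '|k7|'.
With no groups in the pattern, `findall` gives back each whole match — 5 here.

['|4|', '|awil1|', '|wfs7m|', '|j|', '|k7|']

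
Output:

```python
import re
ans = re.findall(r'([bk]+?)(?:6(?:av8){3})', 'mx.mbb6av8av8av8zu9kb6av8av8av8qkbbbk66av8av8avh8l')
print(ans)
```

This matches one or more of one of [bk] (lazy) (captured); then the literal '6', then the literal 'av8' repeated 3 times (non-capturing group).
Walking the string: at [4:16] match 'bb6av8av8av8', group 1 = 'bb'; at [19:31] match 'kb6av8av8av8', group 1 = 'kb'.
One capturing group, so `findall` returns just the captured substring from each match — 2 in all.

['bb', 'kb']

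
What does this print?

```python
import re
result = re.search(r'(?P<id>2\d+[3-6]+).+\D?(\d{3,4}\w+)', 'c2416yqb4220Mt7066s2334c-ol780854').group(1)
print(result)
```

2416

This matches the literal '2', then one or more of a digit, then one or more of a character in [3-6] (captured as 'id'); then one or more of any character, then optionally a non-digit; then 3 to 4 of a digit, then one or more of a word character (captured).
`search` walks the string left to right and returns the first match it finds.
The match spans [1:33] → '2416yqb4220Mt7066s2334c-ol780854'.
Captured: group 1 = '2416', group 2 = '0854'.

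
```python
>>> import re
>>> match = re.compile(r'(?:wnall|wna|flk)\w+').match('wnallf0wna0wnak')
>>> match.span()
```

(0, 15)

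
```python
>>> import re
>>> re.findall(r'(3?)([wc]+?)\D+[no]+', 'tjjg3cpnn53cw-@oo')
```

This matches optionally a literal '3' (captured); then one or more of one of [wc] (lazy) (captured); then one or more of a non-digit, then one or more of one of [no].
Matches: at [4:9] match '3cpnn', groups = ('3', 'c'); at [10:17] match '3cw-@oo', groups = ('3', 'c').
2 groups means each result is a tuple of 2 captured strings — 2 here.

[('3', 'c'), ('3', 'c')]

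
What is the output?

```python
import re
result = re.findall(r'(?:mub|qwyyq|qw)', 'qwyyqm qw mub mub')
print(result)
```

Alternation tries branches left to right and keeps the first one that lets the overall match succeed at that position.
`findall` yields the raw match text (4 of them) because the pattern has no groups.

['qwyyq', 'qw', 'mub', 'mub']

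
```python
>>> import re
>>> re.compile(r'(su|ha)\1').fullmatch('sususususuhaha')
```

None

After group 1 captures some text, `\1` only succeeds where that same text appears again.
For `fullmatch`, every character of the input must be accounted for by the pattern.
Here the string isn't matched end-to-end, so the call returns None.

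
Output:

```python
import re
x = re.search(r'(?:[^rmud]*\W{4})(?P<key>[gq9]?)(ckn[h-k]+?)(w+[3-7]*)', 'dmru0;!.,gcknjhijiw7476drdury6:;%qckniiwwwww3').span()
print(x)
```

Pattern: zero or more of any character except [rmud], then exactly 4 of a non-word character (non-capturing group); then optionally one of [gq9] (captured as 'key'); then the literal 'ck', then a literal 'n', then one or more of a character in [h-k] (lazy) (captured); then one or more of a literal 'w', then zero or more of a character in [3-7] (captured).
The match spans [4:23] → '0;!.,gcknjhijiw7476'.

(4, 23)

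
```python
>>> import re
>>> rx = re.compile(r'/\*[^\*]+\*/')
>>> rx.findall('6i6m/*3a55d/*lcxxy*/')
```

['/*lcxxy*/']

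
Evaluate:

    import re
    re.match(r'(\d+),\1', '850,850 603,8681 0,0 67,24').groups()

('850',)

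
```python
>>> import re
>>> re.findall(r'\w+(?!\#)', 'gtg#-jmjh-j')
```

['gt', 'jmjh', 'j']

The negative lookaround is zero-width — it rules out positions where the adjacent text would match, without consuming anything.
Scanning left to right: at [0:2] → 'gt'; at [5:9] → 'jmjh'; at [10:11] → 'j'.
No capturing groups, so `findall` returns the 3 full match strings.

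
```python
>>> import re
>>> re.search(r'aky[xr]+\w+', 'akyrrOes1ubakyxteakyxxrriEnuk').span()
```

(0, 29)

The pattern matches the literal 'aky', then one or more of one of [xr]; then one or more of a word character.
The match spans [0:29] → 'akyrrOes1ubakyxteakyxxrriEnuk'.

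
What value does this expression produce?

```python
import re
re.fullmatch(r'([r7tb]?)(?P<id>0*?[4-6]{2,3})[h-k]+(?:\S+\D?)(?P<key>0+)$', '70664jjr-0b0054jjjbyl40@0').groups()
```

('7', '0664', '0')

The match spans [0:25] → '70664jjr-0b0054jjjbyl40@0'.
Captured: group 1 = '7', group 2 = '0664', group 3 = '0'.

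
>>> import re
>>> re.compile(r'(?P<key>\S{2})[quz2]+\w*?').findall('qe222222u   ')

['qe']

The pattern matches exactly 2 of a non-whitespace character (captured as 'key'); then one or more of one of [quz2], then zero or more of a word character (lazy).
Matches: at [0:9] match 'qe222222u', group 1 = 'qe'.
Because there's exactly one group, `findall` drops the full match and keeps group 1 from the one hit.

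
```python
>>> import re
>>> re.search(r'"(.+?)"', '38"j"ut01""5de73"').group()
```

With the lazy modifier that quantifier settles for the fewest repetitions that let the rest of the pattern succeed (the atoms after it are unaffected and can still be greedy).
`re.search` scans for the first position where the pattern succeeds.
The match spans [2:5] → '"j"'.
Captured: group 1 = 'j'.

'"j"'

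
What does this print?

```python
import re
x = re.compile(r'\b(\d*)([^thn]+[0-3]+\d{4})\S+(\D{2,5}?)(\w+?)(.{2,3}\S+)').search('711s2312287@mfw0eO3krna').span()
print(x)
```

(0, 23)

The match spans [0:23] → '711s2312287@mfw0eO3krna'.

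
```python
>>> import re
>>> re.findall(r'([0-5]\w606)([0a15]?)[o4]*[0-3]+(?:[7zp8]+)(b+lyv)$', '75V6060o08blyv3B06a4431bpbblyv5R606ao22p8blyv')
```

[('5R606', 'a', 'blyv')]

Pattern: a character in [0-5], then a word character, then the literal '606' (captured); then optionally one of [0a15] (captured); then zero or more of one of [o4], then one or more of a character in [0-3]; then one or more of one of [7zp8] (non-capturing group); then one or more of a literal 'b', then the literal 'lyv' (captured); then anchored at the end.
Multiple groups make `findall` return tuples — one 3-tuple for the one match.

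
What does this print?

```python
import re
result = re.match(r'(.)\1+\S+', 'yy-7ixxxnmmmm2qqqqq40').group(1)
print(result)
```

y

The match spans [0:21] → 'yy-7ixxxnmmmm2qqqqq40'.
Captured: group 1 = 'y'.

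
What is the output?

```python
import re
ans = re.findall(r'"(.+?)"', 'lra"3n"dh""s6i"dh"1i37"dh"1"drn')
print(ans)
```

['3n', '"s6i', '1i37', '1']

A non-greedy quantifier consumes as few characters as it can — just enough that the remainder of the pattern still matches from where it stops; whatever follows it matches normally.
Because there's exactly one group, `findall` drops the full match and keeps group 1 from each hit.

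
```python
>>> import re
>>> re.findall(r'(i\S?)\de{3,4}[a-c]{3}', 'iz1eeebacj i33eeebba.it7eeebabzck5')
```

['iz', 'i3', 'it']

This matches the literal 'i', then optionally a non-whitespace character (captured); then a digit, then 3 to 4 of the literal 'e', then exactly 3 of a character in [a-c].
One capturing group, so `findall` returns just the captured substring from each match — 3 in all.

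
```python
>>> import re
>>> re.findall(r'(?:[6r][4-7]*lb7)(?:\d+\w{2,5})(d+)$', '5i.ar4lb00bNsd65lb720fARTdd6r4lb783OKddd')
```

['d']

The pattern matches one of [6r], then zero or more of a character in [4-7], then the literal 'lb7' (non-capturing group); then one or more of a digit, then 2 to 5 of a word character (non-capturing group); then one or more of a literal 'd' (captured); then anchored at the end.
Scanning left to right: at [28:40] match 'r4lb783OKddd', group 1 = 'd'.
With a single group, `findall` returns only what that group captured — 1 item.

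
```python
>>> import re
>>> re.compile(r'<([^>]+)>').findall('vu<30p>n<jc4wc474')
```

['30p']

Walking the string: at [2:7] match '<30p>', group 1 = '30p'.
Because there's exactly one group, `findall` drops the full match and keeps group 1 from the one hit.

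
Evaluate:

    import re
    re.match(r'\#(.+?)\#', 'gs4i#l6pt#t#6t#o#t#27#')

`match` is anchored at position 0; if the pattern doesn't fit there, it returns None.
Here the pattern fails at index 0, so the call returns None.

None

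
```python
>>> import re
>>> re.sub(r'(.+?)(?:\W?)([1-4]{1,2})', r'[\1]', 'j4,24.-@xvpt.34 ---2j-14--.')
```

With the lazy modifier that quantifier settles for the fewest repetitions that let the rest of the pattern succeed (the atoms after it are unaffected and can still be greedy).
The replacement refers to a captured group, so each match is rewritten using its own captured text.

'[j][,][.-@xvpt][ --][j]--.'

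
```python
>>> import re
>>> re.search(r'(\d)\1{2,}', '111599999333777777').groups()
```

The backreference `\1` re-matches whatever the first group consumed, character for character.
Unlike `match`, `search` isn't anchored — it looks for the pattern anywhere in the string.
The match spans [0:3] → '111'.
Captured: group 1 = '1'.

('1',)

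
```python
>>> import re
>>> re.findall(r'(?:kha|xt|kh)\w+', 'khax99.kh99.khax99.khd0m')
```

['khax99', 'kh99', 'khax99', 'khd0m']

Since nothing is captured, `findall` lists the 4 matched substrings directly.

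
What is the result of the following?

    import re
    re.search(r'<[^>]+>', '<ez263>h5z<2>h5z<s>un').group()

'<ez263>'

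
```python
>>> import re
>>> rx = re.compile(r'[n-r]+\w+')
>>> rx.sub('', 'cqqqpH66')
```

'c'

The pattern matches one or more of a character in [n-r]; then one or more of a word character.
Matches: at [1:8] → 'qqqpH66'.
`sub` substitutes '' at each match site.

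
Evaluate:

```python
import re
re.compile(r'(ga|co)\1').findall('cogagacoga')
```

['ga']

A backreference is literal: `\1` must see the identical characters the first group matched.
One capturing group, so `findall` returns just the captured substring from the one match — 1 in all.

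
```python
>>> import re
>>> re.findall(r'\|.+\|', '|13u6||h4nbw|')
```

['|13u6||h4nbw|']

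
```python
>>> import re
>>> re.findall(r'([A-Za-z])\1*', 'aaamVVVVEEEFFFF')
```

['a', 'm', 'V', 'E', 'F']

A backreference is literal: `\1` must see the identical characters the first group matched.
With a single group, `findall` returns only what that group captured — 5 items.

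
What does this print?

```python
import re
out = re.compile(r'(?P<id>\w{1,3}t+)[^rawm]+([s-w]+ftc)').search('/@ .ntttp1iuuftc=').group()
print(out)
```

ntttp1iuuftc

Pattern: 1 to 3 of a word character, then one or more of a literal 't' (captured as 'id'); then one or more of any character except [rawm]; then one or more of a character in [s-w], then the literal 'ftc' (captured).
`search` walks the string left to right and returns the first match it finds.
The match spans [4:16] → 'ntttp1iuuftc'.
Captured: group 1 = 'nttt', group 2 = 'uftc'.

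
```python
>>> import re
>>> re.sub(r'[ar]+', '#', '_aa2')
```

Pattern: one or more of one of [ar].
Matches: at [1:3] → 'aa'.
`sub` substitutes '#' at each match site.

'_#2'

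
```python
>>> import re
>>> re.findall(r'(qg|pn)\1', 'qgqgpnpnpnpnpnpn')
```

['qg', 'pn', 'pn', 'pn']

A backreference is literal: `\1` must see the identical characters the first group matched.
Walking the string: at [0:4] match 'qgqg', group 1 = 'qg'; at [4:8] match 'pnpn', group 1 = 'pn'; at [8:12] match 'pnpn', group 1 = 'pn'; at [12:16] match 'pnpn', group 1 = 'pn'.
Because there's exactly one group, `findall` drops the full match and keeps group 1 from each hit.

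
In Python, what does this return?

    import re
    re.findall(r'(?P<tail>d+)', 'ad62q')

This matches one or more of a literal 'd' (captured as 'tail').
Scanning left to right: at [1:2] match 'd', group 1 = 'd'.
One capturing group, so `findall` returns just the captured substring from the one match — 1 in all.

['d']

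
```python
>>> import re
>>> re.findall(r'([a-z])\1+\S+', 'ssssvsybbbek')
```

['s']

A backreference is literal: `\1` must see the identical characters the first group matched.
Matches: at [0:12] match 'ssssvsybbbek', group 1 = 's'.
With a single group, `findall` returns only what that group captured — 1 item.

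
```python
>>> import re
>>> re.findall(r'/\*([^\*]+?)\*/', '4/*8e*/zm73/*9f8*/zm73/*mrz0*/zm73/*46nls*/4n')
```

['8e', '9f8', 'mrz0', '46nls']

Walking the string: at [1:7] match '/*8e*/', group 1 = '8e'; at [11:18] match '/*9f8*/', group 1 = '9f8'; at [22:30] match '/*mrz0*/', group 1 = 'mrz0'; at [34:43] match '/*46nls*/', group 1 = '46nls'.
Because there's exactly one group, `findall` drops the full match and keeps group 1 from each hit.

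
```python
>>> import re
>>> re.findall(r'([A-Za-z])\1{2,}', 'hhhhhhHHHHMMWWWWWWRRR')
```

['h', 'H', 'W', 'R']

`\1` has to match the exact text group 1 already captured.
Walking the string: at [0:6] match 'hhhhhh', group 1 = 'h'; at [6:10] match 'HHHH', group 1 = 'H'; at [12:18] match 'WWWWWW', group 1 = 'W'; at [18:21] match 'RRR', group 1 = 'R'.
With a single group, `findall` returns only what that group captured — 4 items.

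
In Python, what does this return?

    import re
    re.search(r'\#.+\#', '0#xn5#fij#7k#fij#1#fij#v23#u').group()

`re.search` tries every starting position until one works.
The match spans [1:27] → '#xn5#fij#7k#fij#1#fij#v23#'.

'#xn5#fij#7k#fij#1#fij#v23#'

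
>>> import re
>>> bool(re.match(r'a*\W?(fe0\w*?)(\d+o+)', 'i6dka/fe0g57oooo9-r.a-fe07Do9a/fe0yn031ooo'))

False

The pattern matches zero or more of a literal 'a', then optionally a non-word character; then the literal 'fe0', then zero or more of a word character (lazy) (captured); then one or more of a digit, then one or more of a literal 'o' (captured).
`match` is anchored at position 0; if the pattern doesn't fit there, it returns None.
Here position 0 doesn't satisfy it, so the call returns None, and `bool(None)` is False.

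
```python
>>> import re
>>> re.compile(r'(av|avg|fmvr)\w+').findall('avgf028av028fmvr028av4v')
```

['av']

Alternation tries branches left to right and keeps the first one that lets the overall match succeed at that position.
Scanning left to right: at [0:23] match 'avgf028av028fmvr028av4v', group 1 = 'av'.
One capturing group, so `findall` returns just the captured substring from the one match — 1 in all.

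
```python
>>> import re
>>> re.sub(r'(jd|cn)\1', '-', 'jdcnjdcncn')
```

After group 1 captures some text, `\1` only succeeds where that same text appears again.
Every occurrence is swapped for '-'.

'jdcnjd-'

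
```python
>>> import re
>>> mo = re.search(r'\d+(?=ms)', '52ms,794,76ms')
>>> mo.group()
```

Lookahead/lookbehind check context without consuming it, so the matched span excludes the asserted characters.
Unlike `match`, `search` isn't anchored — it looks for the pattern anywhere in the string.
The match spans [0:2] → '52'.

'52'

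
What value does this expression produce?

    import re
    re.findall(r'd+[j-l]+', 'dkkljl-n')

This matches one or more of a literal 'd'; then one or more of a character in [j-l].
Matches: at [0:6] → 'dkkljl'.
No capturing groups, so `findall` returns the 1 full match string.

['dkkljl']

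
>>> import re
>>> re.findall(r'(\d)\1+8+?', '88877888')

['8', '7']

The backreference `\1` re-matches whatever the first group consumed, character for character.
Scanning left to right: at [0:3] match '888', group 1 = '8'; at [3:6] match '778', group 1 = '7'.
`findall` collects group 1 from each match (2 total).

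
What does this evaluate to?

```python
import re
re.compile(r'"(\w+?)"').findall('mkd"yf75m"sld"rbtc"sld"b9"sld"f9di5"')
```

['yf75m', 'rbtc', 'b9', 'f9di5']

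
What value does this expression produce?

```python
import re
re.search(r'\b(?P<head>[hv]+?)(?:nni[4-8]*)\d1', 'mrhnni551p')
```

This matches a word boundary (`\b`, zero-width); then one or more of one of [hv] (lazy) (captured as 'head'); then the literal 'nni', then zero or more of a character in [4-8] (non-capturing group); then a digit, then the literal '1'.
`re.search` scans for the first position where the pattern succeeds.
Here nothing in the string fits, so the call returns None.

None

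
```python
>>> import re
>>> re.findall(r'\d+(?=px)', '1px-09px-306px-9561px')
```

Lookahead/lookbehind check context without consuming it, so the matched span excludes the asserted characters.
Since nothing is captured, `findall` lists the 4 matched substrings directly.

['1', '09', '306', '9561']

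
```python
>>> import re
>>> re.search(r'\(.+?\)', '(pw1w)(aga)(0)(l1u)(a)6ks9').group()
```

'(pw1w)'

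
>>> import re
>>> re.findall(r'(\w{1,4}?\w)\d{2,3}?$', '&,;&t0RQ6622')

['t0RQ6']

Because there's exactly one group, `findall` drops the full match and keeps group 1 from the one hit.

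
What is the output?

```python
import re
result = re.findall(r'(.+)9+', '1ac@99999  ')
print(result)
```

['1ac@9999']

Pattern: one or more of any character (captured); then one or more of a literal '9'.
With a single group, `findall` returns only what that group captured — 1 item.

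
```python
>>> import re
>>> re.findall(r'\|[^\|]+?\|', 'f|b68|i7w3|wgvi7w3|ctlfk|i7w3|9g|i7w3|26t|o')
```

['|b68|', '|wgvi7w3|', '|i7w3|', '|i7w3|']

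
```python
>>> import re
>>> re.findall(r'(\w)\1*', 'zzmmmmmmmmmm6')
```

After group 1 captures some text, `\1` only succeeds where that same text appears again.
With a single group, `findall` returns only what that group captured — 3 items.

['z', 'm', '6']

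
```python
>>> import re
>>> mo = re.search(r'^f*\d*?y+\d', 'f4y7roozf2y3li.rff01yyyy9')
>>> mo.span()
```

(0, 4)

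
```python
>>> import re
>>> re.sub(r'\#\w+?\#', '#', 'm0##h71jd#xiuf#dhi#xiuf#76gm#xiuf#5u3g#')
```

`sub` substitutes '#' at each match site.

'm0##xiuf#xiuf#xiuf#'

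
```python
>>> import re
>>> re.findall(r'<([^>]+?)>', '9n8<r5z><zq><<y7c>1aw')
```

['r5z', 'zq', '<y7c']

`findall` collects group 1 from each match (3 total).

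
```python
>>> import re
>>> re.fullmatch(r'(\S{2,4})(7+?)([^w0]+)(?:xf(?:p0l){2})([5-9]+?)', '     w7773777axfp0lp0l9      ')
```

`re.fullmatch` requires the pattern to consume the entire string.
Here the pattern can't cover the whole string, so the call returns None.

None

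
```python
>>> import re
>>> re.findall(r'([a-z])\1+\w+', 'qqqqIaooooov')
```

A backreference is literal: `\1` must see the identical characters the first group matched.
`findall` collects group 1 from the one match (1 total).

['q']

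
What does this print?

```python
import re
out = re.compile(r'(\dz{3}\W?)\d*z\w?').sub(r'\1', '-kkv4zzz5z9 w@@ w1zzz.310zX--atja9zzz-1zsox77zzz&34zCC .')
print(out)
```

-kkv4zzz w@@ w1zzz.--atja9zzz-ox77zzz&C .

This matches a digit, then exactly 3 of a literal 'z', then optionally a non-word character (captured); then zero or more of a digit, then the literal 'z', then optionally a word character.
The replacement refers to a captured group, so each match is rewritten using its own captured text.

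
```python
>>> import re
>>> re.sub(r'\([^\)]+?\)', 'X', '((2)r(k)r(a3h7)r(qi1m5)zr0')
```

Matches: at [0:4] → '((2)'; at [5:8] → '(k)'; at [9:15] → '(a3h7)'; at [16:23] → '(qi1m5)'.
Every occurrence is swapped for 'X'.

'XrXrXrXzr0'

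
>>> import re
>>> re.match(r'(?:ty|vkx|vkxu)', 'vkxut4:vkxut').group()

`re.match` only tries the pattern at the start of the string.
The match spans [0:3] → 'vkx'.

'vkx'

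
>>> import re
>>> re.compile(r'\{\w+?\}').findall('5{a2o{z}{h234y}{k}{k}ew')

['{z}', '{h234y}', '{k}', '{k}']

Scanning left to right: at [5:8] → '{z}'; at [8:15] → '{h234y}'; at [15:18] → '{k}'; at [18:21] → '{k}'.
Since nothing is captured, `findall` lists the 4 matched substrings directly.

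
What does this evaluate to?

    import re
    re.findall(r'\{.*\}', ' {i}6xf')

Since nothing is captured, `findall` lists the 1 matched substring directly.

['{i}']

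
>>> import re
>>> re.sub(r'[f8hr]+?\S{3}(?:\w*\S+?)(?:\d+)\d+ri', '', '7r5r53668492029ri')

'7'

Every occurrence is swapped for ''.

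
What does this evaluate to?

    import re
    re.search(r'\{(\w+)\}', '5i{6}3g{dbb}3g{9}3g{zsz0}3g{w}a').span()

(2, 5)

`search` walks the string left to right and returns the first match it finds.
The match spans [2:5] → '{6}'.
Captured: group 1 = '6'.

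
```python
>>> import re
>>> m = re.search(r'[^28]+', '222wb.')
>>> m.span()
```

(3, 6)

This matches one or more of any character except [28].
The match spans [3:6] → 'wb.'.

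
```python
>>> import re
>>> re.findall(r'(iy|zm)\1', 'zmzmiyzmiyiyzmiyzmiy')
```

['zm', 'iy']

`\1` has to match the exact text group 1 already captured.
`findall` collects group 1 from each match (2 total).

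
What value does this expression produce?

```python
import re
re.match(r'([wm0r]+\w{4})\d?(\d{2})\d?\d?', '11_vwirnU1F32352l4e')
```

None

The pattern matches one or more of one of [wm0r], then exactly 4 of a word character (captured); then optionally a digit; then exactly 2 of a digit (captured); then optionally a digit, then optionally a digit.
With `match`, the pattern is implicitly anchored at the beginning.
Here the string doesn't start with a match, so the call returns None.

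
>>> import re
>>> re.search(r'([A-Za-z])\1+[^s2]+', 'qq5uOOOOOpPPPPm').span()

The backreference `\1` re-matches whatever the first group consumed, character for character.
Unlike `match`, `search` isn't anchored — it looks for the pattern anywhere in the string.
The match spans [0:15] → 'qq5uOOOOOpPPPPm'.
Captured: group 1 = 'q'.

(0, 15)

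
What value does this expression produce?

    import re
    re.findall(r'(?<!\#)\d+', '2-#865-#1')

['2', '65']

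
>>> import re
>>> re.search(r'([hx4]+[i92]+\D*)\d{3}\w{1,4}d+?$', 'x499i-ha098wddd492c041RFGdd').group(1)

'492c'

The match spans [15:27] → '492c041RFGdd'.
Captured: group 1 = '492c'.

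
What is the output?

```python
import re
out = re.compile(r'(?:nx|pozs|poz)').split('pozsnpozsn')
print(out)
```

['', 'n', 'n']

Alternation tries branches left to right and keeps the first one that lets the overall match succeed at that position.
Matches to split on: at [0:4] → 'pozs'; at [5:9] → 'pozs'.
`split` removes every match and returns the 3 fragments in between.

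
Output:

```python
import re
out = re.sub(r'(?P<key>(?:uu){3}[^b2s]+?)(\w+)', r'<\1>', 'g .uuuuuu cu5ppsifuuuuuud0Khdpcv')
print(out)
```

g .<uuuuuu >

This matches the literal 'uu' repeated 3 times, then one or more of any character except [b2s] (lazy) (captured as 'key'); then one or more of a word character (captured).
Matches: at [3:32] → 'uuuuuu cu5ppsifuuuuuud0Khdpcv'.
Each match is replaced using the text its own group 1 captured.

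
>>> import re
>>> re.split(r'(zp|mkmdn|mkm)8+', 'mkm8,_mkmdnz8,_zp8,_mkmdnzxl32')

['', 'mkm', ',_mkmdnz8,_', 'zp', ',_mkmdnzxl32']

Because the pattern has a capturing group, `split` also inserts each captured text between the pieces.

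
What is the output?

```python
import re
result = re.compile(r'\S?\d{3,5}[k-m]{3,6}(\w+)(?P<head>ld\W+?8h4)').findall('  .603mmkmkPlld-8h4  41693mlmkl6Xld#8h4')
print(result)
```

[('Pl', 'ld-8h4'), ('6X', 'ld#8h4')]

This matches optionally a non-whitespace character, then 3 to 5 of a digit, then 3 to 6 of a character in [k-m]; then one or more of a word character (captured); then the literal 'ld', then one or more of a non-word character (lazy), then the literal '8h4' (captured as 'head').
Scanning left to right: at [2:19] match '.603mmkmkPlld-8h4', groups = ('Pl', 'ld-8h4'); at [21:39] match '41693mlmkl6Xld#8h4', groups = ('6X', 'ld#8h4').
`findall` packs the 2 group values into a tuple for every match.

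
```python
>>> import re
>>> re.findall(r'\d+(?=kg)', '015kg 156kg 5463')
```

['015', '156']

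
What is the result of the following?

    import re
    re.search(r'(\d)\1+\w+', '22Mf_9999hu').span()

(0, 11)

A backreference is literal: `\1` must see the identical characters the first group matched.
`re.search` tries every starting position until one works.
The match spans [0:11] → '22Mf_9999hu'.
Captured: group 1 = '2'.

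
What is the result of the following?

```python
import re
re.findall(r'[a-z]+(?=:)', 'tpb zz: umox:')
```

['zz', 'umox']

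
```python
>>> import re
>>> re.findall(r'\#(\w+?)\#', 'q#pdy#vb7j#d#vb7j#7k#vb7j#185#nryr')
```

['pdy', 'd', '7k', '185']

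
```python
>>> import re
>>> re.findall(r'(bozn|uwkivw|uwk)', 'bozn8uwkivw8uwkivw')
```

['bozn', 'uwkivw', 'uwkivw']

`|` is ordered: at each position the engine commits to the first alternative that works.
Matches: at [0:4] match 'bozn', group 1 = 'bozn'; at [5:11] match 'uwkivw', group 1 = 'uwkivw'; at [12:18] match 'uwkivw', group 1 = 'uwkivw'.
Because there's exactly one group, `findall` drops the full match and keeps group 1 from each hit.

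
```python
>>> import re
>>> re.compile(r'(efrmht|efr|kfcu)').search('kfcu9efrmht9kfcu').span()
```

`re.search` scans for the first position where the pattern succeeds.
The match spans [0:4] → 'kfcu'.
Captured: group 1 = 'kfcu'.

(0, 4)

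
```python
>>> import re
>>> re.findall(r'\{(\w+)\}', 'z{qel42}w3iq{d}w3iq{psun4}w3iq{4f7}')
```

['qel42', 'd', 'psun4', '4f7']

Because there's exactly one group, `findall` drops the full match and keeps group 1 from each hit.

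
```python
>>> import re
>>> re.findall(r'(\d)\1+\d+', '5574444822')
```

The backreference `\1` re-matches whatever the first group consumed, character for character.
Scanning left to right: at [0:10] match '5574444822', group 1 = '5'.
One capturing group, so `findall` returns just the captured substring from the one match — 1 in all.

['5']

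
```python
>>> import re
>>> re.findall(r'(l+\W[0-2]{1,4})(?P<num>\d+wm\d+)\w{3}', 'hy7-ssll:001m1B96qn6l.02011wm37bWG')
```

[('l.0201', '1wm37')]

This matches one or more of the literal 'l', then a non-word character, then 1 to 4 of a character in [0-2] (captured); then one or more of a digit, then the literal 'wm', then one or more of a digit (captured as 'num'); then exactly 3 of a word character.
Matches: at [20:34] match 'l.02011wm37bWG', groups = ('l.0201', '1wm37').
`findall` packs the 2 group values into a tuple for every match.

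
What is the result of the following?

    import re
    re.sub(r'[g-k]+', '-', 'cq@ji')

'cq@-'

Each match is replaced by '-'.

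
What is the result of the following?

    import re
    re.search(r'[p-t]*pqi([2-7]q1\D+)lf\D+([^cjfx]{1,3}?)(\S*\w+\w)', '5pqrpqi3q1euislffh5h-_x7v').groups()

('3q1euis', '5', 'h-_x7v')

This matches zero or more of a character in [p-t], then the literal 'pqi'; then a character in [2-7], then the literal 'q1', then one or more of a non-digit (captured); then the literal 'lf', then one or more of a non-digit; then 1 to 3 of any character except [cjfx] (lazy) (captured); then zero or more of a non-whitespace character, then one or more of a word character, then a word character (captured).
With the lazy modifier that quantifier settles for the fewest repetitions that let the rest of the pattern succeed (the atoms after it are unaffected and can still be greedy).
`re.search` tries every starting position until one works.
The match spans [1:25] → 'pqrpqi3q1euislffh5h-_x7v'.
Captured: group 1 = '3q1euis', group 2 = '5', group 3 = 'h-_x7v'.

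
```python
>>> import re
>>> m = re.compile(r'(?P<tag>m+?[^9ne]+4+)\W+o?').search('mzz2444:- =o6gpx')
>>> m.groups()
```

This matches one or more of a literal 'm' (lazy), then one or more of any character except [9ne], then one or more of the literal '4' (captured as 'tag'); then one or more of a non-word character, then optionally the literal 'o'.
Unlike `match`, `search` isn't anchored — it looks for the pattern anywhere in the string.
The match spans [0:12] → 'mzz2444:- =o'.
Captured: group 1 = 'mzz2444'.

('mzz2444',)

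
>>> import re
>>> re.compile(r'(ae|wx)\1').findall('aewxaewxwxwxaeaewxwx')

The backreference `\1` re-matches whatever the first group consumed, character for character.
Scanning left to right: at [6:10] match 'wxwx', group 1 = 'wx'; at [12:16] match 'aeae', group 1 = 'ae'; at [16:20] match 'wxwx', group 1 = 'wx'.
Because there's exactly one group, `findall` drops the full match and keeps group 1 from each hit.

['wx', 'ae', 'wx']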